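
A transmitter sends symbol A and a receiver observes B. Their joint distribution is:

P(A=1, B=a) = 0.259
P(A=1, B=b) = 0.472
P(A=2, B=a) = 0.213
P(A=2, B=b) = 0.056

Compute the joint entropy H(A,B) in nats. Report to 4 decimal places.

1.1951 nats

H(A,B) = −Σ p(x,y)·ln p(x,y) over all 4 cells.
  cell (1,a): −0.259·ln0.259 = 0.34989
  cell (1,b): −0.472·ln0.472 = 0.35437
  cell (2,a): −0.213·ln0.213 = 0.32940
  cell (2,b): −0.056·ln0.056 = 0.16141
Sum = 1.1951 nats.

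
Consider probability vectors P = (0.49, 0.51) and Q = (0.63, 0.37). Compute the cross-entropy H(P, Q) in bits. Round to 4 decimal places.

H(P,Q) = −Σ p·log₂ q.
  −0.49·log₂(0.63) = 0.32662
  −0.51·log₂(0.37) = 0.73155
H(P,Q) = 1.0582 bits.

1.0582 bits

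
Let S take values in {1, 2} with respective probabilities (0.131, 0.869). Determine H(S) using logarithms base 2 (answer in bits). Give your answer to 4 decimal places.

0.5602 bits

H(S) = −Σ p·log₂ p.
  −(0.131)·log₂(0.131) = 0.38414
  −(0.869)·log₂(0.869) = 0.17603
Sum: 0.38414 + 0.17603 = 0.5602 bits.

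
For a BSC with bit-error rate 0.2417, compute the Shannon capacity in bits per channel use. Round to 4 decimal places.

Binary symmetric channel: C = 1 − h₂(ε) where h₂ is the binary entropy function.
h₂(0.2417) = −0.2417·log₂0.2417 − 0.7583·log₂0.7583 = 0.7979.
C = 1 − 0.7979 = 0.2021 bits per channel use.

0.2021 bits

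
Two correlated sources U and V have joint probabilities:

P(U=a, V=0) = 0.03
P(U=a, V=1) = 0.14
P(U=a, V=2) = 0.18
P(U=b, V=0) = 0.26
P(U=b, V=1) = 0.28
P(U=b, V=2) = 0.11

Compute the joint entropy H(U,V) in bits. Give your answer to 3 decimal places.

2.364 bits

H(U,V) = −Σ p(x,y)·log₂ p(x,y) over all 6 cells.
  cell (a,0): −0.03·log₂0.03 = 0.1518
  cell (a,1): −0.14·log₂0.14 = 0.3971
  cell (a,2): −0.18·log₂0.18 = 0.4453
  cell (b,0): −0.26·log₂0.26 = 0.5053
  cell (b,1): −0.28·log₂0.28 = 0.5142
  cell (b,2): −0.11·log₂0.11 = 0.3503
Sum = 2.364 bits.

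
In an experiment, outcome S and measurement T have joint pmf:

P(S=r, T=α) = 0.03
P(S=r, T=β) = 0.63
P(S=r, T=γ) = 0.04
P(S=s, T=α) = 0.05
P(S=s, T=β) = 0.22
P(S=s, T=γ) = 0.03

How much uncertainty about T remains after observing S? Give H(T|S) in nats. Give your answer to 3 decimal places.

0.502 nats

Chain rule: H(T|S) = H(S,T) − H(S).
Marginals: p(S) = (0.7000, 0.3000), p(T) = (0.0800, 0.8500, 0.0700).
H(S,T) = 1.1131 nats; H(S) = 0.6109 nats.
H(T|S) = 1.1131 − 0.6109 = 0.502 nats.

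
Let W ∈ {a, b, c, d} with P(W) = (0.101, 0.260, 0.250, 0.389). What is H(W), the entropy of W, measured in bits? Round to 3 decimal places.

H(W) = −Σ p·log₂ p.
  −(0.101)·log₂(0.101) = 0.3341
  −(0.260)·log₂(0.260) = 0.5053
  −(0.250)·log₂(0.250) = 0.5000
  −(0.389)·log₂(0.389) = 0.5299
Sum: 0.3341 + 0.5053 + 0.5000 + 0.5299 = 1.869 bits.

1.869 bits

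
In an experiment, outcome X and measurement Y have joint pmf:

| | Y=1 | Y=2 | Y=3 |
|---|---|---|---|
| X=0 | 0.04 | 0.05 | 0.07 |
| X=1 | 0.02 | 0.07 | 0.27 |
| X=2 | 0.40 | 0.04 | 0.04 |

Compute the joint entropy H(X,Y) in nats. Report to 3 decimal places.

1.707 nats

H(X,Y) = −Σ p(x,y)·ln p(x,y) over all 9 cells.
  cell (0,1): −0.04·ln0.04 = 0.1288
  cell (0,2): −0.05·ln0.05 = 0.1498
  cell (0,3): −0.07·ln0.07 = 0.1861
  cell (1,1): −0.02·ln0.02 = 0.0782
  cell (1,2): −0.07·ln0.07 = 0.1861
  cell (1,3): −0.27·ln0.27 = 0.3535
  cell (2,1): −0.40·ln0.40 = 0.3665
  cell (2,2): −0.04·ln0.04 = 0.1288
  cell (2,3): −0.04·ln0.04 = 0.1288
Sum = 1.707 nats.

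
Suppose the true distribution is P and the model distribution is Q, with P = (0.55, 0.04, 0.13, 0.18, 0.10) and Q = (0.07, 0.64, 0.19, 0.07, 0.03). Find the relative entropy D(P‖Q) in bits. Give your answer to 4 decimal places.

D(P‖Q) = Σ p·log₂(p/q).
  0.55·log₂(0.55/0.07) = 1.63570
  0.04·log₂(0.04/0.64) = -0.16000
  0.13·log₂(0.13/0.19) = -0.07117
  0.18·log₂(0.18/0.07) = 0.24526
  0.10·log₂(0.10/0.03) = 0.17370
D(P‖Q) = 1.8235 bits.

1.8235 bits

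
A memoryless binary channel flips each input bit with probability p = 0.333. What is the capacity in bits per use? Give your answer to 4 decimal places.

Binary symmetric channel: C = 1 − h₂(ε) where h₂ is the binary entropy function.
h₂(0.333) = −0.333·log₂0.333 − 0.667·log₂0.667 = 0.9180.
C = 1 − 0.9180 = 0.0820 bits per channel use.

0.0820 bits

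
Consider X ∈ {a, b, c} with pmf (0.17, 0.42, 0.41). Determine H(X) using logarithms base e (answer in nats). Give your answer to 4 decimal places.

H(X) = −Σ p·ln p.
  −(0.17)·ln(0.17) = 0.30123
  −(0.42)·ln(0.42) = 0.36435
  −(0.41)·ln(0.41) = 0.36556
Sum: 0.30123 + 0.36435 + 0.36556 = 1.0311 nats.

1.0311 nats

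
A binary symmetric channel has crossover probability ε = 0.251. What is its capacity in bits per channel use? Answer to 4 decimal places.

Binary symmetric channel: C = 1 − h₂(ε) where h₂ is the binary entropy function.
h₂(0.251) = −0.251·log₂0.251 − 0.749·log₂0.749 = 0.8129.
C = 1 − 0.8129 = 0.1871 bits per channel use.

0.1871 bits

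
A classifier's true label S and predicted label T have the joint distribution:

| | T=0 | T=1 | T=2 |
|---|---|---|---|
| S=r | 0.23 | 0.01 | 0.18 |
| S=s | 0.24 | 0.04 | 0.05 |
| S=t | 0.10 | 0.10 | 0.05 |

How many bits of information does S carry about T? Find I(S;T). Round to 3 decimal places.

Marginals: p(S) = (0.4200, 0.3300, 0.2500), p(T) = (0.5700, 0.1500, 0.2800).
I(S;T) = H(S) + H(T) − H(S,T).
H(S) = 1.5535, H(T) = 1.3870, H(S,T) = 2.7759.
I(S;T) = 1.5535 + 1.3870 − 2.7759 = 0.165 bits.

0.165 bits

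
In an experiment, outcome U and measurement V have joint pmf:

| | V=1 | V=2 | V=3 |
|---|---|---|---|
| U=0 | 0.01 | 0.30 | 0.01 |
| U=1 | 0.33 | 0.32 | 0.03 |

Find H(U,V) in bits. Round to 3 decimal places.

H(U,V) = −Σ p(x,y)·log₂ p(x,y) over all 6 cells.
  cell (0,1): −0.01·log₂0.01 = 0.0664
  cell (0,2): −0.30·log₂0.30 = 0.5211
  cell (0,3): −0.01·log₂0.01 = 0.0664
  cell (1,1): −0.33·log₂0.33 = 0.5278
  cell (1,2): −0.32·log₂0.32 = 0.5260
  cell (1,3): −0.03·log₂0.03 = 0.1518
Sum = 1.860 bits.

1.860 bits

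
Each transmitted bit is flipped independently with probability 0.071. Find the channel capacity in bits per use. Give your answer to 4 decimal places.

Binary symmetric channel: C = 1 − h₂(ε) where h₂ is the binary entropy function.
h₂(0.071) = −0.071·log₂0.071 − 0.929·log₂0.929 = 0.3696.
C = 1 − 0.3696 = 0.6304 bits per channel use.

0.6304 bits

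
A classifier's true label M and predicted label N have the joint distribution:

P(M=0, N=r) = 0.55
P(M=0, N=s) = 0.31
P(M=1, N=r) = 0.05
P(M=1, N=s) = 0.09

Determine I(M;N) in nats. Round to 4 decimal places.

0.0196 nats

Marginals: p(M) = (0.8600, 0.1400), p(N) = (0.6000, 0.4000).
I(M;N) = H(M) + H(N) − H(M,N).
H(M) = 0.4050, H(N) = 0.6730, H(M,N) = 1.0584.
I(M;N) = 0.4050 + 0.6730 − 1.0584 = 0.0196 nats.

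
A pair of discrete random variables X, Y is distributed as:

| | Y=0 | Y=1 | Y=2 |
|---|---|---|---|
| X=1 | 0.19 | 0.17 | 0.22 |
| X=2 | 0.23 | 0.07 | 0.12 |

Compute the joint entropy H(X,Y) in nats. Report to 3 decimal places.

H(X,Y) = −Σ p(x,y)·ln p(x,y) over all 6 cells.
  cell (1,0): −0.19·ln0.19 = 0.3155
  cell (1,1): −0.17·ln0.17 = 0.3012
  cell (1,2): −0.22·ln0.22 = 0.3331
  cell (2,0): −0.23·ln0.23 = 0.3380
  cell (2,1): −0.07·ln0.07 = 0.1861
  cell (2,2): −0.12·ln0.12 = 0.2544
Sum = 1.728 nats.

1.728 nats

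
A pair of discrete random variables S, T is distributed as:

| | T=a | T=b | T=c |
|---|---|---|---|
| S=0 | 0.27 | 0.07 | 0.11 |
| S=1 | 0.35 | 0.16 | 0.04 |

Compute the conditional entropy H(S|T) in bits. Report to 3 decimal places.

Marginals: p(S) = (0.4500, 0.5500), p(T) = (0.6200, 0.2300, 0.1500).
H(S|T) = Σ p(T) · H(S|T=·).
  T=a: p=0.6200, H(S|T=a) = 0.9880
  T=b: p=0.2300, H(S|T=b) = 0.8865
  T=c: p=0.1500, H(S|T=c) = 0.8366
Weighted sum = 0.942 bits.

0.942 bits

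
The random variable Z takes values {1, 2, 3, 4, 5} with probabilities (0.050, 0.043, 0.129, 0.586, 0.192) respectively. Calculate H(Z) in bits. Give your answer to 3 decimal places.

1.701 bits

H(Z) = −Σ p·log₂ p.
  −(0.050)·log₂(0.050) = 0.2161
  −(0.043)·log₂(0.043) = 0.1952
  −(0.129)·log₂(0.129) = 0.3811
  −(0.586)·log₂(0.586) = 0.4518
  −(0.192)·log₂(0.192) = 0.4571
Sum: 0.2161 + 0.1952 + 0.3811 + 0.4518 + 0.4571 = 1.701 bits.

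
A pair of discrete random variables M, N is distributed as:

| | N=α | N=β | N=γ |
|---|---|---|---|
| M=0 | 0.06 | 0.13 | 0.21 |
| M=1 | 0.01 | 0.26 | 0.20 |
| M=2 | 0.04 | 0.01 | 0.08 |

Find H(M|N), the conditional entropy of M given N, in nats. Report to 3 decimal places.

0.898 nats

Marginals: p(M) = (0.4000, 0.4700, 0.1300), p(N) = (0.1100, 0.4000, 0.4900).
H(M|N) = Σ p(N) · H(M|N=·).
  N=α: p=0.1100, H(M|N=α) = 0.9165
  N=β: p=0.4000, H(M|N=β) = 0.7375
  N=γ: p=0.4900, H(M|N=γ) = 1.0248
Weighted sum = 0.898 nats.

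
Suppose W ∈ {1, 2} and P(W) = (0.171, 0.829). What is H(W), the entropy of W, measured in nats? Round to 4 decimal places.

0.4575 nats

H(W) = −Σ p·ln p.
  −(0.171)·ln(0.171) = 0.30200
  −(0.829)·ln(0.829) = 0.15547
Sum: 0.30200 + 0.15547 = 0.4575 nats.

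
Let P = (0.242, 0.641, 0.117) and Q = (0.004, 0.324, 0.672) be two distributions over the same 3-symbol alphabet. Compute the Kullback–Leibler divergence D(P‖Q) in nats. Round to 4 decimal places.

D(P‖Q) = Σ p·ln(p/q).
  0.242·ln(0.242/0.004) = 0.99284
  0.641·ln(0.641/0.324) = 0.43735
  0.117·ln(0.117/0.672) = -0.20453
D(P‖Q) = 1.2257 nats.

1.2257 nats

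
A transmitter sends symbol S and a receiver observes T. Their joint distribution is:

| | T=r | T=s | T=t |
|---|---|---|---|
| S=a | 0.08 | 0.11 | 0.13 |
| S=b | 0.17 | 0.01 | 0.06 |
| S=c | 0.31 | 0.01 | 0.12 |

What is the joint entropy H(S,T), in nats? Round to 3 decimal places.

1.890 nats

H(S,T) = −Σ p(x,y)·ln p(x,y) over all 9 cells.
  cell (a,r): −0.08·ln0.08 = 0.2021
  cell (a,s): −0.11·ln0.11 = 0.2428
  cell (a,t): −0.13·ln0.13 = 0.2652
  cell (b,r): −0.17·ln0.17 = 0.3012
  cell (b,s): −0.01·ln0.01 = 0.0461
  cell (b,t): −0.06·ln0.06 = 0.1688
  cell (c,r): −0.31·ln0.31 = 0.3631
  cell (c,s): −0.01·ln0.01 = 0.0461
  cell (c,t): −0.12·ln0.12 = 0.2544
Sum = 1.890 nats.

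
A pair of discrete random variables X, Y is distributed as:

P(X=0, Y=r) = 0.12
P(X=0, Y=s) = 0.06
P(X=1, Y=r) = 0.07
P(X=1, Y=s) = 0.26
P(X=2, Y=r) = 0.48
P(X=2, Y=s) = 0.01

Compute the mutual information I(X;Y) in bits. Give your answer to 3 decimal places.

0.433 bits

Marginals: p(X) = (0.1800, 0.3300, 0.4900), p(Y) = (0.6700, 0.3300).
I(X;Y) = Σ p(x,y)·log₂[p(x,y)/(p(x)p(y))].
  (0,r): 0.12·log₂(0.9950) = -0.0009
  (0,s): 0.06·log₂(1.0101) = 0.0009
  (1,r): 0.07·log₂(0.3166) = -0.1161
  (1,s): 0.26·log₂(2.3875) = 0.3264
  (2,r): 0.48·log₂(1.4621) = 0.2630
  (2,s): 0.01·log₂(0.0618) = -0.0402
Sum = 0.433 bits.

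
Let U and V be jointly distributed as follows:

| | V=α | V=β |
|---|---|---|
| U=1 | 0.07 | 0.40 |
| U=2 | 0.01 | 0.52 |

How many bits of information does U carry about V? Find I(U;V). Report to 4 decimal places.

0.0452 bits

Marginals: p(U) = (0.4700, 0.5300), p(V) = (0.0800, 0.9200).
I(U;V) = Σ p(x,y)·log₂[p(x,y)/(p(x)p(y))].
  (1,α): 0.07·log₂(1.8617) = 0.06276
  (1,β): 0.40·log₂(0.9251) = -0.04495
  (2,α): 0.01·log₂(0.2358) = -0.02084
  (2,β): 0.52·log₂(1.0664) = 0.04826
Sum = 0.0452 bits.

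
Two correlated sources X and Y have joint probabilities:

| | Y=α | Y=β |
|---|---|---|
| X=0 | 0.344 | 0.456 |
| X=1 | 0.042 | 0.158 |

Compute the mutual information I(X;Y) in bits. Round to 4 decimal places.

0.0252 bits

Marginals: p(X) = (0.8000, 0.2000), p(Y) = (0.3860, 0.6140).
I(X;Y) = Σ p(x,y)·log₂[p(x,y)/(p(x)p(y))].
  (0,α): 0.344·log₂(1.1140) = 0.05357
  (0,β): 0.456·log₂(0.9283) = -0.04892
  (1,α): 0.042·log₂(0.5440) = -0.03688
  (1,β): 0.158·log₂(1.2866) = 0.05745
Sum = 0.0252 bits.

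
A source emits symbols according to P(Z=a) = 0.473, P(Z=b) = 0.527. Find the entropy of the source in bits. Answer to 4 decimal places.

H(Z) = −Σ p·log₂ p.
  −(0.473)·log₂(0.473) = 0.51088
  −(0.527)·log₂(0.527) = 0.48701
Sum: 0.51088 + 0.48701 = 0.9979 bits.

0.9979 bits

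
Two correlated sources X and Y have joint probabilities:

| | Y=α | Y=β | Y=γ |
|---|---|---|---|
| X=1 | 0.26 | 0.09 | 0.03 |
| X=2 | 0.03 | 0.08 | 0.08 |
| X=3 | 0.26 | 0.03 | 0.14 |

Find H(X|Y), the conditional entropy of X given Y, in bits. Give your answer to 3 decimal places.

Chain rule: H(X|Y) = H(X,Y) − H(Y).
Marginals: p(X) = (0.3800, 0.1900, 0.4300), p(Y) = (0.5500, 0.2000, 0.2500).
H(X,Y) = 2.7587 bits; H(Y) = 1.4388 bits.
H(X|Y) = 2.7587 − 1.4388 = 1.320 bits.

1.320 bits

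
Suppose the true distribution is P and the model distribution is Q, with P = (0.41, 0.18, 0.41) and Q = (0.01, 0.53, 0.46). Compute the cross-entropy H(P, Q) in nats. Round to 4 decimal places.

2.3208 nats

H(P,Q) = −Σ p·ln q.
  −0.41·ln(0.01) = 1.88812
  −0.18·ln(0.53) = 0.11428
  −0.41·ln(0.46) = 0.31838
H(P,Q) = 2.3208 nats.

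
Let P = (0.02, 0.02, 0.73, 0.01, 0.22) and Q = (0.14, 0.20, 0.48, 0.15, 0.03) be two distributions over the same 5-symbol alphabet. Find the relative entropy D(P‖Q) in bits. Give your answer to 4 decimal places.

0.9123 bits

D(P‖Q) = Σ p·log₂(p/q).
  0.02·log₂(0.02/0.14) = -0.05615
  0.02·log₂(0.02/0.20) = -0.06644
  0.73·log₂(0.73/0.48) = 0.44155
  0.01·log₂(0.01/0.15) = -0.03907
  0.22·log₂(0.22/0.03) = 0.63238
D(P‖Q) = 0.9123 bits.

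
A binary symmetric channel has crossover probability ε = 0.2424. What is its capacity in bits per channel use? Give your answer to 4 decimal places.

0.2010 bits

Binary symmetric channel: C = 1 − h₂(ε) where h₂ is the binary entropy function.
h₂(0.2424) = −0.2424·log₂0.2424 − 0.7576·log₂0.7576 = 0.7990.
C = 1 − 0.7990 = 0.2010 bits per channel use.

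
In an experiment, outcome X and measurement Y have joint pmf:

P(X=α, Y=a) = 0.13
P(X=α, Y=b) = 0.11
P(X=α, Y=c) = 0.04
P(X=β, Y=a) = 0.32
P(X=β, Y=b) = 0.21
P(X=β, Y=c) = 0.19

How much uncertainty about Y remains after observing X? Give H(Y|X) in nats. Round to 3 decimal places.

Chain rule: H(Y|X) = H(X,Y) − H(X).
Marginals: p(X) = (0.2800, 0.7200), p(Y) = (0.4500, 0.3200, 0.2300).
H(X,Y) = 1.6447 nats; H(X) = 0.5930 nats.
H(Y|X) = 1.6447 − 0.5930 = 1.052 nats.

1.052 nats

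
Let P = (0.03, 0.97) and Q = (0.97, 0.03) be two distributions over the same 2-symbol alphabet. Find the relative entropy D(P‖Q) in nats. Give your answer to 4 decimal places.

3.2675 nats

D(P‖Q) = Σ p·ln(p/q).
  0.03·ln(0.03/0.97) = -0.10428
  0.97·ln(0.97/0.03) = 3.37182
D(P‖Q) = 3.2675 nats.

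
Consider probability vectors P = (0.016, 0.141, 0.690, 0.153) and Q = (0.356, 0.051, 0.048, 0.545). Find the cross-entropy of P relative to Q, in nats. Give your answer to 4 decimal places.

2.6242 nats

H(P,Q) = −Σ p·ln q.
  −0.016·ln(0.356) = 0.01653
  −0.141·ln(0.051) = 0.41961
  −0.690·ln(0.048) = 2.09522
  −0.153·ln(0.545) = 0.09287
H(P,Q) = 2.6242 nats.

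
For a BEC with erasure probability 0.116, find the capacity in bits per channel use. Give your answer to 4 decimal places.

Binary erasure channel: capacity C = 1 − ε.
C = 1 − 0.116 = 0.8840 bits per channel use.

0.8840 bits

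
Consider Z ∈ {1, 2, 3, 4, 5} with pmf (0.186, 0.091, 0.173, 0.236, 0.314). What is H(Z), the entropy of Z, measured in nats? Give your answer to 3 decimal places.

1.539 nats

H(Z) = −Σ p·ln p.
  −(0.186)·ln(0.186) = 0.3129
  −(0.091)·ln(0.091) = 0.2181
  −(0.173)·ln(0.173) = 0.3035
  −(0.236)·ln(0.236) = 0.3408
  −(0.314)·ln(0.314) = 0.3637
Sum: 0.3129 + 0.2181 + 0.3035 + 0.3408 + 0.3637 = 1.539 nats.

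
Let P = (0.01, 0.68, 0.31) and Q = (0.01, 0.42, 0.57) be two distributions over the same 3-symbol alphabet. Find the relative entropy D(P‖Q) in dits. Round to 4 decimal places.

0.0603 dits

D(P‖Q) = Σ p·log₁₀(p/q).
  0.01·log₁₀(0.01/0.01) = 0.00000
  0.68·log₁₀(0.68/0.42) = 0.14230
  0.31·log₁₀(0.31/0.57) = -0.08200
D(P‖Q) = 0.0603 dits.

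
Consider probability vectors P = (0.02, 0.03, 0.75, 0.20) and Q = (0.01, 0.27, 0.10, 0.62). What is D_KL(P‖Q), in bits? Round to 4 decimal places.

1.7786 bits

D(P‖Q) = Σ p·log₂(p/q).
  0.02·log₂(0.02/0.01) = 0.02000
  0.03·log₂(0.03/0.27) = -0.09510
  0.75·log₂(0.75/0.10) = 2.18017
  0.20·log₂(0.20/0.62) = -0.32645
D(P‖Q) = 1.7786 bits.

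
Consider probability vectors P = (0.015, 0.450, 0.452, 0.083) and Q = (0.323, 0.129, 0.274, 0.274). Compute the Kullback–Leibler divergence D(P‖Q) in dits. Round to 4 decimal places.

0.2794 dits

D(P‖Q) = Σ p·log₁₀(p/q).
  0.015·log₁₀(0.015/0.323) = -0.02000
  0.450·log₁₀(0.450/0.129) = 0.24418
  0.452·log₁₀(0.452/0.274) = 0.09826
  0.083·log₁₀(0.083/0.274) = -0.04305
D(P‖Q) = 0.2794 dits.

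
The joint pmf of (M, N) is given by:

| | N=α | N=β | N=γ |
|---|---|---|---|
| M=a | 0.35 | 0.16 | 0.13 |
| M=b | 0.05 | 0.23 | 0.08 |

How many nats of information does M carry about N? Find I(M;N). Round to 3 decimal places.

0.099 nats

Marginals: p(M) = (0.6400, 0.3600), p(N) = (0.4000, 0.3900, 0.2100).
I(M;N) = H(M) + H(N) − H(M,N).
H(M) = 0.6534, H(N) = 1.0615, H(M,N) = 1.6157.
I(M;N) = 0.6534 + 1.0615 − 1.6157 = 0.099 nats.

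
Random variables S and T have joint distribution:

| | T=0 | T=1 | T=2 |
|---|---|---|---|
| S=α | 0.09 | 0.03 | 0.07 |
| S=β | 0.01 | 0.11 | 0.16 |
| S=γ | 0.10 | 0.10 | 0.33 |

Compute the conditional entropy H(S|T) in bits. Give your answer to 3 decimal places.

Chain rule: H(S|T) = H(S,T) − H(T).
Marginals: p(S) = (0.1900, 0.2800, 0.5300), p(T) = (0.2000, 0.2400, 0.5600).
H(S,T) = 2.7649 bits; H(T) = 1.4270 bits.
H(S|T) = 2.7649 − 1.4270 = 1.338 bits.

1.338 bits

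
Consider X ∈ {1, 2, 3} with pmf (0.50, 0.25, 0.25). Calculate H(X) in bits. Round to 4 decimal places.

H(X) = −Σ p·log₂ p.
  −(0.50)·log₂(0.50) = 0.50000
  −(0.25)·log₂(0.25) = 0.50000
  −(0.25)·log₂(0.25) = 0.50000
Sum: 0.50000 + 0.50000 + 0.50000 = 1.5000 bits.

1.5000 bits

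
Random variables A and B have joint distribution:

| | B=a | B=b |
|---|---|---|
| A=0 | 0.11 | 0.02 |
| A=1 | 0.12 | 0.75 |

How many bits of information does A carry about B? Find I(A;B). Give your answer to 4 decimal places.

0.1939 bits

Marginals: p(A) = (0.1300, 0.8700), p(B) = (0.2300, 0.7700).
I(A;B) = H(A) + H(B) − H(A,B).
H(A) = 0.5574, H(B) = 0.7780, H(A,B) = 1.1415.
I(A;B) = 0.5574 + 0.7780 − 1.1415 = 0.1939 bits.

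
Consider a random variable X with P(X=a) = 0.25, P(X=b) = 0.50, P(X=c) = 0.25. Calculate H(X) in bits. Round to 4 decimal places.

1.5000 bits

H(X) = −Σ p·log₂ p.
  −(0.25)·log₂(0.25) = 0.50000
  −(0.50)·log₂(0.50) = 0.50000
  −(0.25)·log₂(0.25) = 0.50000
Sum: 0.50000 + 0.50000 + 0.50000 = 1.5000 bits.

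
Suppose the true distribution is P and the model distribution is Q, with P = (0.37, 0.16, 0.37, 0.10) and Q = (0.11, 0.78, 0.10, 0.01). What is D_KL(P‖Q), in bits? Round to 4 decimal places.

D(P‖Q) = Σ p·log₂(p/q).
  0.37·log₂(0.37/0.11) = 0.64751
  0.16·log₂(0.16/0.78) = -0.36566
  0.37·log₂(0.37/0.10) = 0.69838
  0.10·log₂(0.10/0.01) = 0.33219
D(P‖Q) = 1.3124 bits.

1.3124 bits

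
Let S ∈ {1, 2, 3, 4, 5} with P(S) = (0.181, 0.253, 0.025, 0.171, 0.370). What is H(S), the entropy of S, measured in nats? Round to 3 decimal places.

H(S) = −Σ p·ln p.
  −(0.181)·ln(0.181) = 0.3094
  −(0.253)·ln(0.253) = 0.3477
  −(0.025)·ln(0.025) = 0.0922
  −(0.171)·ln(0.171) = 0.3020
  −(0.370)·ln(0.370) = 0.3679
Sum: 0.3094 + 0.3477 + 0.0922 + 0.3020 + 0.3679 = 1.419 nats.

1.419 nats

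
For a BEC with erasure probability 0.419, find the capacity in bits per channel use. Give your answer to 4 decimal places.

0.5810 bits

Binary erasure channel: capacity C = 1 − ε.
C = 1 − 0.419 = 0.5810 bits per channel use.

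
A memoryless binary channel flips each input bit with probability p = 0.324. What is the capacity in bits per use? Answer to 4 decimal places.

Binary symmetric channel: C = 1 − h₂(ε) where h₂ is the binary entropy function.
h₂(0.324) = −0.324·log₂0.324 − 0.676·log₂0.676 = 0.9087.
C = 1 − 0.9087 = 0.0913 bits per channel use.

0.0913 bits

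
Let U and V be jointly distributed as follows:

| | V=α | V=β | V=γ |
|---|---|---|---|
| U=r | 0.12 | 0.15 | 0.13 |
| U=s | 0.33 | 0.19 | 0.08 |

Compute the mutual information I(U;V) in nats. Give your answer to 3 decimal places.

Marginals: p(U) = (0.4000, 0.6000), p(V) = (0.4500, 0.3400, 0.2100).
I(U;V) = H(U) + H(V) − H(U,V).
H(U) = 0.6730, H(V) = 1.0539, H(U,V) = 1.6877.
I(U;V) = 0.6730 + 1.0539 − 1.6877 = 0.039 nats.

0.039 nats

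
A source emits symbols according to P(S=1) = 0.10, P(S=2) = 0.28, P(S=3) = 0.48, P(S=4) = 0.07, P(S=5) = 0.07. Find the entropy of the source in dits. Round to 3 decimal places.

0.569 dits

H(S) = −Σ p·log₁₀ p.
  −(0.10)·log₁₀(0.10) = 0.1000
  −(0.28)·log₁₀(0.28) = 0.1548
  −(0.48)·log₁₀(0.48) = 0.1530
  −(0.07)·log₁₀(0.07) = 0.0808
  −(0.07)·log₁₀(0.07) = 0.0808
Sum: 0.1000 + 0.1548 + 0.1530 + 0.0808 + 0.0808 = 0.569 dits.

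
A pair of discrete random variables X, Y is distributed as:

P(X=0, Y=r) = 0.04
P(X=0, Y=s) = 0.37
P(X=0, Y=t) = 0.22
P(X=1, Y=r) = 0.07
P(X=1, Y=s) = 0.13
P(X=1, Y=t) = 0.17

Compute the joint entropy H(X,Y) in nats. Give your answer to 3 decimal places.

1.582 nats

H(X,Y) = −Σ p(x,y)·ln p(x,y) over all 6 cells.
  cell (0,r): −0.04·ln0.04 = 0.1288
  cell (0,s): −0.37·ln0.37 = 0.3679
  cell (0,t): −0.22·ln0.22 = 0.3331
  cell (1,r): −0.07·ln0.07 = 0.1861
  cell (1,s): −0.13·ln0.13 = 0.2652
  cell (1,t): −0.17·ln0.17 = 0.3012
Sum = 1.582 nats.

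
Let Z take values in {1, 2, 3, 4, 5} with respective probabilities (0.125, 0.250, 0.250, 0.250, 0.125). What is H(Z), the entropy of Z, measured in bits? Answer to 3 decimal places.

H(Z) = −Σ p·log₂ p.
  −(0.125)·log₂(0.125) = 0.3750
  −(0.250)·log₂(0.250) = 0.5000
  −(0.250)·log₂(0.250) = 0.5000
  −(0.250)·log₂(0.250) = 0.5000
  −(0.125)·log₂(0.125) = 0.3750
Sum: 0.3750 + 0.5000 + 0.5000 + 0.5000 + 0.3750 = 2.250 bits.

2.250 bits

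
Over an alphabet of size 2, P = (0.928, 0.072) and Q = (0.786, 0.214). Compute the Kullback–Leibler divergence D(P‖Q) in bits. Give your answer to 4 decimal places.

D(P‖Q) = Σ p·log₂(p/q).
  0.928·log₂(0.928/0.786) = 0.22234
  0.072·log₂(0.072/0.214) = -0.11315
D(P‖Q) = 0.1092 bits.

0.1092 bits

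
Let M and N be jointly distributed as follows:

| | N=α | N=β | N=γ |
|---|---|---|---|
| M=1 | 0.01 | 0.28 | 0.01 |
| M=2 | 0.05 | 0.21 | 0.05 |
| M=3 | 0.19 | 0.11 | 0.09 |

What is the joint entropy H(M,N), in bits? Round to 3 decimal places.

H(M,N) = −Σ p(x,y)·log₂ p(x,y) over all 9 cells.
  cell (1,α): −0.01·log₂0.01 = 0.0664
  cell (1,β): −0.28·log₂0.28 = 0.5142
  cell (1,γ): −0.01·log₂0.01 = 0.0664
  cell (2,α): −0.05·log₂0.05 = 0.2161
  cell (2,β): −0.21·log₂0.21 = 0.4728
  cell (2,γ): −0.05·log₂0.05 = 0.2161
  cell (3,α): −0.19·log₂0.19 = 0.4552
  cell (3,β): −0.11·log₂0.11 = 0.3503
  cell (3,γ): −0.09·log₂0.09 = 0.3127
Sum = 2.670 bits.

2.670 bits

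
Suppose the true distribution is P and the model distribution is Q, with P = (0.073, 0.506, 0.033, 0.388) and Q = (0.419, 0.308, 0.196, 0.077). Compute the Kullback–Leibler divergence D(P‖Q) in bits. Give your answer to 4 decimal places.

0.9988 bits

D(P‖Q) = Σ p·log₂(p/q).
  0.073·log₂(0.073/0.419) = -0.18403
  0.506·log₂(0.506/0.308) = 0.36240
  0.033·log₂(0.033/0.196) = -0.08482
  0.388·log₂(0.388/0.077) = 0.90525
D(P‖Q) = 0.9988 bits.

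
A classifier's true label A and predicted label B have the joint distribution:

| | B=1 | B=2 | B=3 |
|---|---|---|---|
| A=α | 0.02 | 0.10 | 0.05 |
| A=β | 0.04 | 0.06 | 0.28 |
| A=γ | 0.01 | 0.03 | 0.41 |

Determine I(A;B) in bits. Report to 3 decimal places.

0.178 bits

Marginals: p(A) = (0.1700, 0.3800, 0.4500), p(B) = (0.0700, 0.1900, 0.7400).
I(A;B) = H(A) + H(B) − H(A,B).
H(A) = 1.4834, H(B) = 1.0452, H(A,B) = 2.3503.
I(A;B) = 1.4834 + 1.0452 − 2.3503 = 0.178 bits.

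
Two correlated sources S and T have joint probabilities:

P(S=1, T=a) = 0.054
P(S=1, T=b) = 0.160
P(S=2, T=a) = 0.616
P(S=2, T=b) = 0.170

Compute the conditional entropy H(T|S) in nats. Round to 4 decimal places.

Marginals: p(S) = (0.2140, 0.7860), p(T) = (0.6700, 0.3300).
H(T|S) = Σ p(S) · H(T|S=·).
  S=1: p=0.2140, H(T|S=1) = 0.5649
  S=2: p=0.7860, H(T|S=2) = 0.5222
Weighted sum = 0.5313 nats.

0.5313 nats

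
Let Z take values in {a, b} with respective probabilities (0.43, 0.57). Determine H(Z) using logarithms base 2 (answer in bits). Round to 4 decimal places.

H(Z) = −Σ p·log₂ p.
  −(0.43)·log₂(0.43) = 0.52356
  −(0.57)·log₂(0.57) = 0.46225
Sum: 0.52356 + 0.46225 = 0.9858 bits.

0.9858 bits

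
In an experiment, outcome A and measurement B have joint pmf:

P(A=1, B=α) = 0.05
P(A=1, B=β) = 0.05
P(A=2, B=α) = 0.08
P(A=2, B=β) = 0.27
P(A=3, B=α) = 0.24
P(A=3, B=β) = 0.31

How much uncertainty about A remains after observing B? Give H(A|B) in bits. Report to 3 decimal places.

Marginals: p(A) = (0.1000, 0.3500, 0.5500), p(B) = (0.3700, 0.6300).
H(A|B) = Σ p(B) · H(A|B=·).
  B=α: p=0.3700, H(A|B=α) = 1.2730
  B=β: p=0.6300, H(A|B=β) = 1.3174
Weighted sum = 1.301 bits.

1.301 bits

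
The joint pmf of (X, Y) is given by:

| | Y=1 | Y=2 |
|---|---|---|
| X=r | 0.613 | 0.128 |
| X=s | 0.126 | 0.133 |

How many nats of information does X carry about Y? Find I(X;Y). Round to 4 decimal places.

0.0537 nats

Marginals: p(X) = (0.7410, 0.2590), p(Y) = (0.7390, 0.2610).
I(X;Y) = H(X) + H(Y) − H(X,Y).
H(X) = 0.5720, H(Y) = 0.5741, H(X,Y) = 1.0924.
I(X;Y) = 0.5720 + 0.5741 − 1.0924 = 0.0537 nats.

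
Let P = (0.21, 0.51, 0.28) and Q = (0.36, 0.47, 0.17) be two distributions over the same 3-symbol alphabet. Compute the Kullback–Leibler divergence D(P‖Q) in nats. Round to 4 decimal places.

D(P‖Q) = Σ p·ln(p/q).
  0.21·ln(0.21/0.36) = -0.11319
  0.51·ln(0.51/0.47) = 0.04166
  0.28·ln(0.28/0.17) = 0.13972
D(P‖Q) = 0.0682 nats.

0.0682 nats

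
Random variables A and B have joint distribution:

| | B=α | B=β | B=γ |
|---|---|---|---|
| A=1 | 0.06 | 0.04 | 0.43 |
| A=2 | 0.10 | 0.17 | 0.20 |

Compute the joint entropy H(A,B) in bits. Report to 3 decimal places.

2.184 bits

H(A,B) = −Σ p(x,y)·log₂ p(x,y) over all 6 cells.
  cell (1,α): −0.06·log₂0.06 = 0.2435
  cell (1,β): −0.04·log₂0.04 = 0.1858
  cell (1,γ): −0.43·log₂0.43 = 0.5236
  cell (2,α): −0.10·log₂0.10 = 0.3322
  cell (2,β): −0.17·log₂0.17 = 0.4346
  cell (2,γ): −0.20·log₂0.20 = 0.4644
Sum = 2.184 bits.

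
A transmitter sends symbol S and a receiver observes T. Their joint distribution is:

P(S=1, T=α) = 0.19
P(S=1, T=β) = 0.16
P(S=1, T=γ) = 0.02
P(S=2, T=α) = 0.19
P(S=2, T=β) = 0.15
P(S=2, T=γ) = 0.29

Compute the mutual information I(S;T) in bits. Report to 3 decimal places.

Marginals: p(S) = (0.3700, 0.6300), p(T) = (0.3800, 0.3100, 0.3100).
I(S;T) = H(S) + H(T) − H(S,T).
H(S) = 0.9507, H(T) = 1.5780, H(S,T) = 2.3748.
I(S;T) = 0.9507 + 1.5780 − 2.3748 = 0.154 bits.

0.154 bits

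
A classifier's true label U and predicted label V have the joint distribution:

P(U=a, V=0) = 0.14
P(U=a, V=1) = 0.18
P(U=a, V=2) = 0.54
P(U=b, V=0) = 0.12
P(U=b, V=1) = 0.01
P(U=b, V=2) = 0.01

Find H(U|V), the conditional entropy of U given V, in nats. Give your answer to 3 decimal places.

Marginals: p(U) = (0.8600, 0.1400), p(V) = (0.2600, 0.1900, 0.5500).
H(U|V) = Σ p(V) · H(U|V=·).
  V=0: p=0.2600, H(U|V=0) = 0.6902
  V=1: p=0.1900, H(U|V=1) = 0.2062
  V=2: p=0.5500, H(U|V=2) = 0.0909
Weighted sum = 0.269 nats.

0.269 nats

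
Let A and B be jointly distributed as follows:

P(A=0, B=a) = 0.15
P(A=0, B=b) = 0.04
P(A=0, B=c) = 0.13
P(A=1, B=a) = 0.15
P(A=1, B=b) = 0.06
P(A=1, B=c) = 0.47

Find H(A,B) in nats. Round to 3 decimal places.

1.487 nats

H(A,B) = −Σ p(x,y)·ln p(x,y) over all 6 cells.
  cell (0,a): −0.15·ln0.15 = 0.2846
  cell (0,b): −0.04·ln0.04 = 0.1288
  cell (0,c): −0.13·ln0.13 = 0.2652
  cell (1,a): −0.15·ln0.15 = 0.2846
  cell (1,b): −0.06·ln0.06 = 0.1688
  cell (1,c): −0.47·ln0.47 = 0.3549
Sum = 1.487 nats.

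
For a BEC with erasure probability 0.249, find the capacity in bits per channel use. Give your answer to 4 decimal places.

0.7510 bits

Binary erasure channel: capacity C = 1 − ε.
C = 1 − 0.249 = 0.7510 bits per channel use.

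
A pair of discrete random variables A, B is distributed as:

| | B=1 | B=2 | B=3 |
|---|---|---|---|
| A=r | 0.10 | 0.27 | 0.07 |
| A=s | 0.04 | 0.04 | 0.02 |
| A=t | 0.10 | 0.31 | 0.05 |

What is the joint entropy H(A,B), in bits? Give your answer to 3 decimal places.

2.667 bits

H(A,B) = −Σ p(x,y)·log₂ p(x,y) over all 9 cells.
  cell (r,1): −0.10·log₂0.10 = 0.3322
  cell (r,2): −0.27·log₂0.27 = 0.5100
  cell (r,3): −0.07·log₂0.07 = 0.2686
  cell (s,1): −0.04·log₂0.04 = 0.1858
  cell (s,2): −0.04·log₂0.04 = 0.1858
  cell (s,3): −0.02·log₂0.02 = 0.1129
  cell (t,1): −0.10·log₂0.10 = 0.3322
  cell (t,2): −0.31·log₂0.31 = 0.5238
  cell (t,3): −0.05·log₂0.05 = 0.2161
Sum = 2.667 bits.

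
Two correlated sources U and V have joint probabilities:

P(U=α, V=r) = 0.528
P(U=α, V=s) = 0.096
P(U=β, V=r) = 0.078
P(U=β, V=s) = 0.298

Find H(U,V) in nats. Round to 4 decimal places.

1.1219 nats

H(U,V) = −Σ p(x,y)·ln p(x,y) over all 4 cells.
  cell (α,r): −0.528·ln0.528 = 0.33721
  cell (α,s): −0.096·ln0.096 = 0.22497
  cell (β,r): −0.078·ln0.078 = 0.19898
  cell (β,s): −0.298·ln0.298 = 0.36078
Sum = 1.1219 nats.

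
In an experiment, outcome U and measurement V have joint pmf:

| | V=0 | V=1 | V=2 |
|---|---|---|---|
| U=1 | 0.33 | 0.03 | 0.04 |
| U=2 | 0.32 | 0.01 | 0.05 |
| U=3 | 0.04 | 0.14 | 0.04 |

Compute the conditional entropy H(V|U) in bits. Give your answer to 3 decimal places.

Chain rule: H(V|U) = H(U,V) − H(U).
Marginals: p(U) = (0.4000, 0.3800, 0.2200), p(V) = (0.6900, 0.1800, 0.1300).
H(U,V) = 2.4425 bits; H(U) = 1.5398 bits.
H(V|U) = 2.4425 − 1.5398 = 0.903 bits.

0.903 bits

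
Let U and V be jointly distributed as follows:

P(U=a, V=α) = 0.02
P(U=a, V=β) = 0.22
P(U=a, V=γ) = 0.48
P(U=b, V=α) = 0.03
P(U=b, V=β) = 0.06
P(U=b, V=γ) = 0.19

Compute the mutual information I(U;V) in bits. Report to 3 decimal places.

0.021 bits

Marginals: p(U) = (0.7200, 0.2800), p(V) = (0.0500, 0.2800, 0.6700).
I(U;V) = Σ p(x,y)·log₂[p(x,y)/(p(x)p(y))].
  (a,α): 0.02·log₂(0.5556) = -0.0170
  (a,β): 0.22·log₂(1.0913) = 0.0277
  (a,γ): 0.48·log₂(0.9950) = -0.0035
  (b,α): 0.03·log₂(2.1429) = 0.0330
  (b,β): 0.06·log₂(0.7653) = -0.0232
  (b,γ): 0.19·log₂(1.0128) = 0.0035
Sum = 0.021 bits.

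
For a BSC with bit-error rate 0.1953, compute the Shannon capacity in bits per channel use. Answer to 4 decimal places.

Binary symmetric channel: C = 1 − h₂(ε) where h₂ is the binary entropy function.
h₂(0.1953) = −0.1953·log₂0.1953 − 0.8047·log₂0.8047 = 0.7124.
C = 1 − 0.7124 = 0.2876 bits per channel use.

0.2876 bits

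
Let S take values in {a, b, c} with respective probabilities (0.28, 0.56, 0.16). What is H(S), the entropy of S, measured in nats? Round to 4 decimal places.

0.9743 nats

H(S) = −Σ p·ln p.
  −(0.28)·ln(0.28) = 0.35643
  −(0.56)·ln(0.56) = 0.32470
  −(0.16)·ln(0.16) = 0.29321
Sum: 0.35643 + 0.32470 + 0.29321 = 0.9743 nats.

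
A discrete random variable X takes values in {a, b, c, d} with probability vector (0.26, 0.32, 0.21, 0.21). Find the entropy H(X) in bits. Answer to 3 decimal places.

1.977 bits

H(X) = −Σ p·log₂ p.
  −(0.26)·log₂(0.26) = 0.5053
  −(0.32)·log₂(0.32) = 0.5260
  −(0.21)·log₂(0.21) = 0.4728
  −(0.21)·log₂(0.21) = 0.4728
Sum: 0.5053 + 0.5260 + 0.4728 + 0.4728 = 1.977 bits.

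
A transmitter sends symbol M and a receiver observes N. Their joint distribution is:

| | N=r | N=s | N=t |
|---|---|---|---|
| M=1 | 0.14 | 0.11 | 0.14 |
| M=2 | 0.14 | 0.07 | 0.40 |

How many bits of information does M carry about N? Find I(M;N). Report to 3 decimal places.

Marginals: p(M) = (0.3900, 0.6100), p(N) = (0.2800, 0.1800, 0.5400).
I(M;N) = Σ p(x,y)·log₂[p(x,y)/(p(x)p(y))].
  (1,r): 0.14·log₂(1.2821) = 0.0502
  (1,s): 0.11·log₂(1.5670) = 0.0713
  (1,t): 0.14·log₂(0.6648) = -0.0825
  (2,r): 0.14·log₂(0.8197) = -0.0402
  (2,s): 0.07·log₂(0.6375) = -0.0455
  (2,t): 0.40·log₂(1.2143) = 0.1121
Sum = 0.065 bits.

0.065 bits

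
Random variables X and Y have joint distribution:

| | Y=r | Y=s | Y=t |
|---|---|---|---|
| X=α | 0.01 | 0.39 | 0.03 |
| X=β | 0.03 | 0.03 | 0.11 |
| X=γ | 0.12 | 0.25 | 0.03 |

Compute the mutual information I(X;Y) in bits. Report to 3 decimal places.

Marginals: p(X) = (0.4300, 0.1700, 0.4000), p(Y) = (0.1600, 0.6700, 0.1700).
I(X;Y) = H(X) + H(Y) − H(X,Y).
H(X) = 1.4869, H(Y) = 1.2447, H(X,Y) = 2.4207.
I(X;Y) = 1.4869 + 1.2447 − 2.4207 = 0.311 bits.

0.311 bits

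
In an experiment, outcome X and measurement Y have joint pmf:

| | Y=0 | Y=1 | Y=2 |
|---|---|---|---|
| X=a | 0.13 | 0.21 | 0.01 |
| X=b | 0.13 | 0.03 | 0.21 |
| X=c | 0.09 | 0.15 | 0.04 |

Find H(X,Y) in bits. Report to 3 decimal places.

H(X,Y) = −Σ p(x,y)·log₂ p(x,y) over all 9 cells.
  cell (a,0): −0.13·log₂0.13 = 0.3826
  cell (a,1): −0.21·log₂0.21 = 0.4728
  cell (a,2): −0.01·log₂0.01 = 0.0664
  cell (b,0): −0.13·log₂0.13 = 0.3826
  cell (b,1): −0.03·log₂0.03 = 0.1518
  cell (b,2): −0.21·log₂0.21 = 0.4728
  cell (c,0): −0.09·log₂0.09 = 0.3127
  cell (c,1): −0.15·log₂0.15 = 0.4105
  cell (c,2): −0.04·log₂0.04 = 0.1858
Sum = 2.838 bits.

2.838 bits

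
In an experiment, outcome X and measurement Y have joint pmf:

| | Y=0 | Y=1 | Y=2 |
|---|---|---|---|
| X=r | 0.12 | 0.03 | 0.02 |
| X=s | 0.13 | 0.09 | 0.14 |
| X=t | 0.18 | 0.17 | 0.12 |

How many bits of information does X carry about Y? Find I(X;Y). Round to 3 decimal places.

Marginals: p(X) = (0.1700, 0.3600, 0.4700), p(Y) = (0.4300, 0.2900, 0.2800).
I(X;Y) = Σ p(x,y)·log₂[p(x,y)/(p(x)p(y))].
  (r,0): 0.12·log₂(1.6416) = 0.0858
  (r,1): 0.03·log₂(0.6085) = -0.0215
  (r,2): 0.02·log₂(0.4202) = -0.0250
  (s,0): 0.13·log₂(0.8398) = -0.0327
  (s,1): 0.09·log₂(0.8621) = -0.0193
  (s,2): 0.14·log₂(1.3889) = 0.0664
  (t,0): 0.18·log₂(0.8906) = -0.0301
  (t,1): 0.17·log₂(1.2472) = 0.0542
  (t,2): 0.12·log₂(0.9119) = -0.0160
Sum = 0.062 bits.

0.062 bits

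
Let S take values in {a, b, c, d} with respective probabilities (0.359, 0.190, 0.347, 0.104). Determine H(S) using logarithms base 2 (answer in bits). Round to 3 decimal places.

H(S) = −Σ p·log₂ p.
  −(0.359)·log₂(0.359) = 0.5306
  −(0.190)·log₂(0.190) = 0.4552
  −(0.347)·log₂(0.347) = 0.5299
  −(0.104)·log₂(0.104) = 0.3396
Sum: 0.5306 + 0.4552 + 0.5299 + 0.3396 = 1.855 bits.

1.855 bits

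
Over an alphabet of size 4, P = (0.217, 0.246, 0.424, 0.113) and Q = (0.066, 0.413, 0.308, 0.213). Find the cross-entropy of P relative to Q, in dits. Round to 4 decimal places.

0.6434 dits

H(P,Q) = −Σ p·log₁₀ q.
  −0.217·log₁₀(0.066) = 0.25616
  −0.246·log₁₀(0.413) = 0.09448
  −0.424·log₁₀(0.308) = 0.21685
  −0.113·log₁₀(0.213) = 0.07589
H(P,Q) = 0.6434 dits.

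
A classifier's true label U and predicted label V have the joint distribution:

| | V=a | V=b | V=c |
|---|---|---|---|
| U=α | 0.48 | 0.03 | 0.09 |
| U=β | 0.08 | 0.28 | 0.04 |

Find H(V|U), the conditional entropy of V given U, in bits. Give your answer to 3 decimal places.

0.993 bits

Chain rule: H(V|U) = H(U,V) − H(U).
Marginals: p(U) = (0.6000, 0.4000), p(V) = (0.5600, 0.3100, 0.1300).
H(U,V) = 1.9642 bits; H(U) = 0.9710 bits.
H(V|U) = 1.9642 − 0.9710 = 0.993 bits.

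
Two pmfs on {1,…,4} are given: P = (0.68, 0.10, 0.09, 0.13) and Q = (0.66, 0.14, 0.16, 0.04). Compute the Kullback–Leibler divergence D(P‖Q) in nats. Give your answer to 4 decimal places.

D(P‖Q) = Σ p·ln(p/q).
  0.68·ln(0.68/0.66) = 0.02030
  0.10·ln(0.10/0.14) = -0.03365
  0.09·ln(0.09/0.16) = -0.05178
  0.13·ln(0.13/0.04) = 0.15323
D(P‖Q) = 0.0881 nats.

0.0881 nats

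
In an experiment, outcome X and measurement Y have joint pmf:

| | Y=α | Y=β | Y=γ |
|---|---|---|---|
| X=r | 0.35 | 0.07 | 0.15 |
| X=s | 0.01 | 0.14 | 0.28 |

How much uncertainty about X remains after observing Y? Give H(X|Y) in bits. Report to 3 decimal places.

Marginals: p(X) = (0.5700, 0.4300), p(Y) = (0.3600, 0.2100, 0.4300).
H(X|Y) = Σ p(Y) · H(X|Y=·).
  Y=α: p=0.3600, H(X|Y=α) = 0.1831
  Y=β: p=0.2100, H(X|Y=β) = 0.9183
  Y=γ: p=0.4300, H(X|Y=γ) = 0.9330
Weighted sum = 0.660 bits.

0.660 bits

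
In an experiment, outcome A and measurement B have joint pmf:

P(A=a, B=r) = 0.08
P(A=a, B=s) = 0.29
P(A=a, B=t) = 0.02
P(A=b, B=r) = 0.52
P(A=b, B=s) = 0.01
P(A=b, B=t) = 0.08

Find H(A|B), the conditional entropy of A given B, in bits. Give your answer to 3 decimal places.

0.475 bits

Marginals: p(A) = (0.3900, 0.6100), p(B) = (0.6000, 0.3000, 0.1000).
H(A|B) = Σ p(B) · H(A|B=·).
  B=r: p=0.6000, H(A|B=r) = 0.5665
  B=s: p=0.3000, H(A|B=s) = 0.2108
  B=t: p=0.1000, H(A|B=t) = 0.7219
Weighted sum = 0.475 bits.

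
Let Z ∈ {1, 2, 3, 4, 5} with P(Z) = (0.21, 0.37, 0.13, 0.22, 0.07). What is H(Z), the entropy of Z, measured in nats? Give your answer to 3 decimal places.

H(Z) = −Σ p·ln p.
  −(0.21)·ln(0.21) = 0.3277
  −(0.37)·ln(0.37) = 0.3679
  −(0.13)·ln(0.13) = 0.2652
  −(0.22)·ln(0.22) = 0.3331
  −(0.07)·ln(0.07) = 0.1861
Sum: 0.3277 + 0.3679 + 0.2652 + 0.3331 + 0.1861 = 1.480 nats.

1.480 nats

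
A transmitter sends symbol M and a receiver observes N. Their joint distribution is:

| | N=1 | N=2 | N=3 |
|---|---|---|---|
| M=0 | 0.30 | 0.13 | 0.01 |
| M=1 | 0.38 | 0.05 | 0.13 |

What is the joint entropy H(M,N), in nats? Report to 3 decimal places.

H(M,N) = −Σ p(x,y)·ln p(x,y) over all 6 cells.
  cell (0,1): −0.30·ln0.30 = 0.3612
  cell (0,2): −0.13·ln0.13 = 0.2652
  cell (0,3): −0.01·ln0.01 = 0.0461
  cell (1,1): −0.38·ln0.38 = 0.3677
  cell (1,2): −0.05·ln0.05 = 0.1498
  cell (1,3): −0.13·ln0.13 = 0.2652
Sum = 1.455 nats.

1.455 nats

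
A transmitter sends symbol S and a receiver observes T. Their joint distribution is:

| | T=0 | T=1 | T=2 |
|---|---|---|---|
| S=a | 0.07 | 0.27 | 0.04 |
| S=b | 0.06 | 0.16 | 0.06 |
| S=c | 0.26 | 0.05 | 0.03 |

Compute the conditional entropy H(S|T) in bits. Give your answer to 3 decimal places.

1.327 bits

Chain rule: H(S|T) = H(S,T) − H(T).
Marginals: p(S) = (0.3800, 0.2800, 0.3400), p(T) = (0.3900, 0.4800, 0.1300).
H(S,T) = 2.7476 bits; H(T) = 1.4207 bits.
H(S|T) = 2.7476 − 1.4207 = 1.327 bits.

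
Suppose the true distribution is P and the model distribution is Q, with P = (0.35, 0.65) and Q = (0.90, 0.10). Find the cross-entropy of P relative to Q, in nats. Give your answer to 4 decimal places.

H(P,Q) = −Σ p·ln q.
  −0.35·ln(0.90) = 0.03688
  −0.65·ln(0.10) = 1.49668
H(P,Q) = 1.5336 nats.

1.5336 nats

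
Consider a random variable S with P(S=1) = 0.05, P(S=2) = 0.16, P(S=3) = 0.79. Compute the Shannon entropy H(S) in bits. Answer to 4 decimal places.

0.9078 bits

H(S) = −Σ p·log₂ p.
  −(0.05)·log₂(0.05) = 0.21610
  −(0.16)·log₂(0.16) = 0.42302
  −(0.79)·log₂(0.79) = 0.26866
Sum: 0.21610 + 0.42302 + 0.26866 = 0.9078 bits.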